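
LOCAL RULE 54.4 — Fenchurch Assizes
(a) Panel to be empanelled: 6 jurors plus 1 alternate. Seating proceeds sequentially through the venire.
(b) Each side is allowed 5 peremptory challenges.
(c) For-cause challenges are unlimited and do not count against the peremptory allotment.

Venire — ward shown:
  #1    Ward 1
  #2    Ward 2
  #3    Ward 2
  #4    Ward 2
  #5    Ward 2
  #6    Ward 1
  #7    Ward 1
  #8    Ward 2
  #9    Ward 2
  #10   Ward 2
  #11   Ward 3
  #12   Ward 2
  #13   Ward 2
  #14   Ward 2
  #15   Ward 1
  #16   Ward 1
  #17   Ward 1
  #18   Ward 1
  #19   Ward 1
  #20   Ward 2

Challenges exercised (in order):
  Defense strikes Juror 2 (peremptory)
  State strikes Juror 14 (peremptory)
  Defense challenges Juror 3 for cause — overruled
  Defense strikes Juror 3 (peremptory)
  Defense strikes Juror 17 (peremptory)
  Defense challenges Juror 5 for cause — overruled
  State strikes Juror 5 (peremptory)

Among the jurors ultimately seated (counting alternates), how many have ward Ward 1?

Removed: #2, #3, #5, #14, #17.
Seated (7 incl. alternates): #1, #4, #6, #7, #8, #9, #10.
Of those, in Ward 1: #1, #6, #7 → 3.

3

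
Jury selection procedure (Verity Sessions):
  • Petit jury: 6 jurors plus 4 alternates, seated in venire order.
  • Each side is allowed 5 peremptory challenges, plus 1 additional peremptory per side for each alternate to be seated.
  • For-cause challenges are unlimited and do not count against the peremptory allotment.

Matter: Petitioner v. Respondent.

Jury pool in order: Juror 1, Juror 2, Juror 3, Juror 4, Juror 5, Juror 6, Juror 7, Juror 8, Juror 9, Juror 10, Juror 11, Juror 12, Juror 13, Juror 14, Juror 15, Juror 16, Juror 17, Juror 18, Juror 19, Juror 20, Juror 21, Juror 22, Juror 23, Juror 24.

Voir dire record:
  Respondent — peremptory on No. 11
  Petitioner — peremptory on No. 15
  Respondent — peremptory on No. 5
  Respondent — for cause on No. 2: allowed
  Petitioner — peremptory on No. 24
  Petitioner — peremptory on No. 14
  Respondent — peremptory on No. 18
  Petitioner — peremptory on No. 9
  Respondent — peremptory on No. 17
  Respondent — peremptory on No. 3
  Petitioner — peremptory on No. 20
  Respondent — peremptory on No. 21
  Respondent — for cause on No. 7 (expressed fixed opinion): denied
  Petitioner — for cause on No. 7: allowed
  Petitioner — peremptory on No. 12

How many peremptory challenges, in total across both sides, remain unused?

Petitioner allotment: 5 base + 1 × 4 alternates = 9. Respondent allotment: 5 base + 1 × 4 alternates = 9.
Petitioner peremptories used: #15, #24, #14, #9, #20, #12 — 6 (the for-cause on #7 doesn't count).
Respondent peremptories used: #11, #5, #18, #17, #3, #21 — 6 (for-cause on #2, #7 don't count).
Remaining: (9 − 6) + (9 − 6) = 6.

6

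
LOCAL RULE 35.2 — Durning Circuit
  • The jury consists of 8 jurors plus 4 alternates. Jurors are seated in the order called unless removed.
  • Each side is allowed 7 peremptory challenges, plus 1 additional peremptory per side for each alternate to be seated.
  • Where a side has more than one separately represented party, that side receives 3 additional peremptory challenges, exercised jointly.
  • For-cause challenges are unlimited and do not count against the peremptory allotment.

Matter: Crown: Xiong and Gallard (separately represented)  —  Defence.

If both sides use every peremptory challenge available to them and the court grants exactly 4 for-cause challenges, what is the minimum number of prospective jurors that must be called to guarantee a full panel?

Seats to fill: 8 + 4 alternates = 12.
Peremptories — Crown: 7 + 1×4 + 3 = 14; Defence: 7 + 1×4 = 11; total 25.
For-cause removals: 4.
Minimum venire: 12 + 25 + 4 = 41.

41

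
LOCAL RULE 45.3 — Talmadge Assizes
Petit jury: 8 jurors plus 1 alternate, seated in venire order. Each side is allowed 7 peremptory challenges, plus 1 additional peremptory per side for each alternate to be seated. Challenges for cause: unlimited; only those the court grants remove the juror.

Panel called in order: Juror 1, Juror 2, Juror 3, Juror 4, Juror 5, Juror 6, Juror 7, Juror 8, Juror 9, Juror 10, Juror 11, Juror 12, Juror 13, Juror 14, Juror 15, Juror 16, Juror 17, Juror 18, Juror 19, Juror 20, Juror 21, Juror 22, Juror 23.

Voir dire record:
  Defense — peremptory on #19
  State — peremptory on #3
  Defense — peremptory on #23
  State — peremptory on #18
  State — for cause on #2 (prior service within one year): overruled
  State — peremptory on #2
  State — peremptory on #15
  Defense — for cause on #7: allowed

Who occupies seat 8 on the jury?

Removed: #2, #3, #7, #15, #18, #19, #23.
Seating in order: seats 1–8 → #1, #4, #5, #6, #8, #9, #10, #11; alternates → #12.
So seat 8 is #11.

11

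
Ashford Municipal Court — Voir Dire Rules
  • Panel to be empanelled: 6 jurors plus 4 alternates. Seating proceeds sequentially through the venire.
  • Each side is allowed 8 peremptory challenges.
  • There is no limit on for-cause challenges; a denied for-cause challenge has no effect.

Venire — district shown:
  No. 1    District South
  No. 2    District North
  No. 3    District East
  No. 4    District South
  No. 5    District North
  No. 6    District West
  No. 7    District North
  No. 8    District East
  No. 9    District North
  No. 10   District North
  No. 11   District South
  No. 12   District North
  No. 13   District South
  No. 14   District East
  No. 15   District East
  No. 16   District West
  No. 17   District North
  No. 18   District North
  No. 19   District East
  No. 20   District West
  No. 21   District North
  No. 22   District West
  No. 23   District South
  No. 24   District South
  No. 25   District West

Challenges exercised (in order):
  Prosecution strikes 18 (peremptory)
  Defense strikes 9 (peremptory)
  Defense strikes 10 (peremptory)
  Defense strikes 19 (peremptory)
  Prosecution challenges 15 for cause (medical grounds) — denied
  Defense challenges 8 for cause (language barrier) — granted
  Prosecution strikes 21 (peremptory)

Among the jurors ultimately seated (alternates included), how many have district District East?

Removed: #8, #9, #10, #18, #19, #21.
Seated (10 incl. alternates): #1, #2, #3, #4, #5, #6, #7, #11, #12, #13.
Of those, in District East: #3 → 1.

1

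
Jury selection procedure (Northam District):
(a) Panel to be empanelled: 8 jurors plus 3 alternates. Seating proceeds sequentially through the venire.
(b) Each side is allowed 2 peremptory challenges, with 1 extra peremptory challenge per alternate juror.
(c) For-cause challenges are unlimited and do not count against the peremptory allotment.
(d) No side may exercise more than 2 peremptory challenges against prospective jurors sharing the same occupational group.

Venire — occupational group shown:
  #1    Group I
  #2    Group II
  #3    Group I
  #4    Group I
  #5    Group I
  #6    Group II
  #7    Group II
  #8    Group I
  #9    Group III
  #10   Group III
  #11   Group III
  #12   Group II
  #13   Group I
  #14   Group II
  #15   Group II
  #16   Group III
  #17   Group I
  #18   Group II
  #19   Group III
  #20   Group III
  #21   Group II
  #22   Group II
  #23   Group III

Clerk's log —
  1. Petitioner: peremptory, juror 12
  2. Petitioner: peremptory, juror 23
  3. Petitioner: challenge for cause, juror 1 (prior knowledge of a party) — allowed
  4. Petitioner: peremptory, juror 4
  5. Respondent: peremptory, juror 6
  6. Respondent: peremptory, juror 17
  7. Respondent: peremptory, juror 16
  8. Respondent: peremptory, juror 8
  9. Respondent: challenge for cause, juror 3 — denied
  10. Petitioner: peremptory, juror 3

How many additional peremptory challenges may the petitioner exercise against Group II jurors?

1

Petitioner peremptories so far: #12, #23, #4, #3 — 4 of 5 used, 1 left overall.
Against Group II: #12 — 1 used; per-group cap 2 leaves 1.
Binding limit: min(1, 1) = 1.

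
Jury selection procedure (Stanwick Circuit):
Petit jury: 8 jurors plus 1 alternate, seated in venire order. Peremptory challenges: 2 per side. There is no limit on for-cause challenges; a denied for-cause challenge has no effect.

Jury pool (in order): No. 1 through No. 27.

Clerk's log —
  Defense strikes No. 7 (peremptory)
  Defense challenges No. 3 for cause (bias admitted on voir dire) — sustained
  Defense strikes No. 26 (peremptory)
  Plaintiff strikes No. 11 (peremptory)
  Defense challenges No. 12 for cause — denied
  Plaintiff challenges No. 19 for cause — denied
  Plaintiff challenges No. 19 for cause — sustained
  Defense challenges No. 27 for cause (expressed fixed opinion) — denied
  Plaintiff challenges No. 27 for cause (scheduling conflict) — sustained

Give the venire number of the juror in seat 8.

10

Removed: #3, #7, #11, #19, #26, #27. (#12 stays — for-cause denied.)
Seating in order: seats 1–8 → #1, #2, #4, #5, #6, #8, #9, #10; alternates → #12.
So seat 8 is #10.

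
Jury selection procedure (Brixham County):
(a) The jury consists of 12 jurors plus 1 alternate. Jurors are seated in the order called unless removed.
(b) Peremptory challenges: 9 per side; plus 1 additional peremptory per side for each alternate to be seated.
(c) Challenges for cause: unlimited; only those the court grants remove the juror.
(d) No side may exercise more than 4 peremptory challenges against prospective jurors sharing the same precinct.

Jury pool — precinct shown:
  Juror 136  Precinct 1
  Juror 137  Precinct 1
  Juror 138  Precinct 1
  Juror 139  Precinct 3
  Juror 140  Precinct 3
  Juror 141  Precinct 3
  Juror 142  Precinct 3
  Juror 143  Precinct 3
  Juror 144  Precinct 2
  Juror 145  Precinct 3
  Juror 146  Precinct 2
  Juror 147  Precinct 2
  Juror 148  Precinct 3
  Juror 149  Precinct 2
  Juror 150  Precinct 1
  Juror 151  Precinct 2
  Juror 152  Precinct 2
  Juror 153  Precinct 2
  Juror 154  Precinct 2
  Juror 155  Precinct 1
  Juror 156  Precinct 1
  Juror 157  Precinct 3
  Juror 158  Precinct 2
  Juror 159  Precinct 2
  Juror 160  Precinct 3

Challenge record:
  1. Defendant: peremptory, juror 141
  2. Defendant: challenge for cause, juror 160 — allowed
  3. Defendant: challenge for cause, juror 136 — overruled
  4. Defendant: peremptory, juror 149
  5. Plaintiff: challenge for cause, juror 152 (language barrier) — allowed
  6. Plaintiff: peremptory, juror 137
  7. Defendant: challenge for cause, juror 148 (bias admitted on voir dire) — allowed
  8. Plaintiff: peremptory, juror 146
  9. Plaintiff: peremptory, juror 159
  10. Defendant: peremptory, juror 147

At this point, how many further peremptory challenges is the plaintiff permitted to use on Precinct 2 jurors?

Plaintiff peremptories so far: #137, #146, #159 — 3 of 10 used, 7 left overall.
Against Precinct 2: #146, #159 — 2 used; per-precinct cap 4 leaves 2.
Binding limit: min(7, 2) = 2.

2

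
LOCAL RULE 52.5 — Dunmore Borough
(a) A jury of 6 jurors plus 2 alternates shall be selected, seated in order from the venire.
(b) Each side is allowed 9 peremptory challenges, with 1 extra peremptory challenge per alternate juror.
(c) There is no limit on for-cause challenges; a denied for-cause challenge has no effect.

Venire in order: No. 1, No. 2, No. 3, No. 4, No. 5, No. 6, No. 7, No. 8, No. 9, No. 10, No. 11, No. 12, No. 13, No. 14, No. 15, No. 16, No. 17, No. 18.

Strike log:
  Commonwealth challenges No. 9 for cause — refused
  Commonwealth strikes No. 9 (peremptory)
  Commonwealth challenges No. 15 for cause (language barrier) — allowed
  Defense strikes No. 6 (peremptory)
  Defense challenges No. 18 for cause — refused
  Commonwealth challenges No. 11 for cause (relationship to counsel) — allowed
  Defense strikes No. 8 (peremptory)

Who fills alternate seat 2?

12

Removed: #6, #8, #9, #11, #15. (#18 stays — for-cause denied.)
Filling seats in venire order through position 8: #1, #2, #3, #4, #5, #7, #10, #12.
So alternate 2 is #12.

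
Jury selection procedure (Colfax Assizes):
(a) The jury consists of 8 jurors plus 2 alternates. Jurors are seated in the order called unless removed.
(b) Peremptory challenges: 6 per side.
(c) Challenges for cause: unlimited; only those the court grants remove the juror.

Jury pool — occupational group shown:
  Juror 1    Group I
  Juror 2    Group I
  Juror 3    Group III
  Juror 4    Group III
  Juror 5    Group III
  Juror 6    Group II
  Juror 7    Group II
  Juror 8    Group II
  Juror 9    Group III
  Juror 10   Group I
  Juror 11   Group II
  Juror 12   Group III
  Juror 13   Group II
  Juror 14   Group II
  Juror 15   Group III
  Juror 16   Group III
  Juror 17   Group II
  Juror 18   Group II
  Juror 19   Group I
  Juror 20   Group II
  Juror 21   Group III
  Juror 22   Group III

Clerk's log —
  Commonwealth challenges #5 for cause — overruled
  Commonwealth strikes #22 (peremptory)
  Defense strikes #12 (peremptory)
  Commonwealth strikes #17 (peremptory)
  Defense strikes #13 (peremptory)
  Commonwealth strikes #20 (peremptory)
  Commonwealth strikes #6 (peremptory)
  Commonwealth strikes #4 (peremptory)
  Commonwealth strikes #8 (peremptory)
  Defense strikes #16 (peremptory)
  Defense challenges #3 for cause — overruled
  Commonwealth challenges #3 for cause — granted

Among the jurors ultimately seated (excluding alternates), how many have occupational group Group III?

Removed: #3, #4, #6, #8, #12, #13, #16, #17, #20, #22.
Seated jurors 1–8: #1, #2, #5, #7, #9, #10, #11, #14 (alternates #15, #18 not counted).
Of those, in Group III: #5, #9 → 2.

2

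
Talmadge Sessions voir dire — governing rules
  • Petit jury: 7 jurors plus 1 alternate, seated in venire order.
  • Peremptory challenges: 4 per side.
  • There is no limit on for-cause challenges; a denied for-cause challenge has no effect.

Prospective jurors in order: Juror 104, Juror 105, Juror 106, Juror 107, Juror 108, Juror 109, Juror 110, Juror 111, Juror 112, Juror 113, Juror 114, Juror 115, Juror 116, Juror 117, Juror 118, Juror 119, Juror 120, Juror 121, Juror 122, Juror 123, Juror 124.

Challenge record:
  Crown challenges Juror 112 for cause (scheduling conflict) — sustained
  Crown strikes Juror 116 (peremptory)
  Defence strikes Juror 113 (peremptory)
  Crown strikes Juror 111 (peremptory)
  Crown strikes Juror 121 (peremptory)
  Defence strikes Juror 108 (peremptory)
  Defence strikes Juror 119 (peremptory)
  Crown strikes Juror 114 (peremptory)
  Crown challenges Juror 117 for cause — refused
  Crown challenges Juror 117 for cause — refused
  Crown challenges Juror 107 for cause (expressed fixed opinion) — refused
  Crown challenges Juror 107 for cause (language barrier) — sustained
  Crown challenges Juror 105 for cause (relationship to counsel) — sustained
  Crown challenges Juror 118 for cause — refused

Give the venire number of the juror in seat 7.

118

Removed: #105, #107, #108, #111, #112, #113, #114, #116, #119, #121. (#117, #118 stay — for-cause denied.)
Seating in order: seats 1–7 → #104, #106, #109, #110, #115, #117, #118; alternates → #120.
So seat 7 is #118.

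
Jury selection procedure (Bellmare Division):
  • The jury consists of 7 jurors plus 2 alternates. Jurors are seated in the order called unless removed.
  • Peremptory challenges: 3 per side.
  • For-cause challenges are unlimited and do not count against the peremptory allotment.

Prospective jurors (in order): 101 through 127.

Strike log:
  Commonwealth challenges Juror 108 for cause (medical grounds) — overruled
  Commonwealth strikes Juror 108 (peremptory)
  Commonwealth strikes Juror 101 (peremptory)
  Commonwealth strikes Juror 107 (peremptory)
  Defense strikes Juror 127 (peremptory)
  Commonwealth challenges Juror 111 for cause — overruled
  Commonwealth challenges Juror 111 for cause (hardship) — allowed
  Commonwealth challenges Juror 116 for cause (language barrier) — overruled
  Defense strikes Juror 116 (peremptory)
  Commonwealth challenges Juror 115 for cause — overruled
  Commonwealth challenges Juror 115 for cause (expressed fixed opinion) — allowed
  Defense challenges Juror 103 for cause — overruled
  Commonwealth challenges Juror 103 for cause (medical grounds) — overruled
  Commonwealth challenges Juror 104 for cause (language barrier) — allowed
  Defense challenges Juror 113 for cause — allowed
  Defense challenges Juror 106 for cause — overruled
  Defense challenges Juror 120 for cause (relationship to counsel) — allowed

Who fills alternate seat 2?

Removed: #101, #104, #107, #108, #111, #113, #115, #116, #120, #127. (#103, #106 stay — for-cause denied.)
Filling seats in venire order through position 9: #102, #103, #105, #106, #109, #110, #112, #114, #117.
So alternate 2 is #117.

117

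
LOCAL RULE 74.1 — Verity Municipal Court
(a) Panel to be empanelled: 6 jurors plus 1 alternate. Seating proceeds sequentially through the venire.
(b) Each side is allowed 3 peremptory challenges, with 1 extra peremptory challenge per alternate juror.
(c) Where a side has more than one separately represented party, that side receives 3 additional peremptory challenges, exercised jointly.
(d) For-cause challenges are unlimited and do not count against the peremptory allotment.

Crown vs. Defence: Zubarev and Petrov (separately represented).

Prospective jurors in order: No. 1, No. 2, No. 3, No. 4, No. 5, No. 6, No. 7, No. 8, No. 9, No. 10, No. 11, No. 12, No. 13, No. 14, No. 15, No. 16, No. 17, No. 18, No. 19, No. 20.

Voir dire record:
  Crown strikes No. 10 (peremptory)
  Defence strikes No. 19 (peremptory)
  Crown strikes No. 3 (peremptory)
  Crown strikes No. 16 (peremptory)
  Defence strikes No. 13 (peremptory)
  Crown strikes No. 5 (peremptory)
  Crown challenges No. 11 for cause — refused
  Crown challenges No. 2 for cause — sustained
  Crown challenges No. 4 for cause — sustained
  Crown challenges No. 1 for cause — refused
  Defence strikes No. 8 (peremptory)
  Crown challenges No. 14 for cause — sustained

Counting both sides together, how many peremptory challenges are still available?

4

Crown allotment: 3 base + 1 × 1 alternate = 4. Defence allotment: 3 base + 1 × 1 alternate + 3 multi-party = 7.
Crown peremptories used: #10, #3, #16, #5 — 4 (for-cause on #11, #2, #4, #1, #14 don't count).
Defence peremptories used: #19, #13, #8 — 3.
Remaining: (4 − 4) + (7 − 3) = 4.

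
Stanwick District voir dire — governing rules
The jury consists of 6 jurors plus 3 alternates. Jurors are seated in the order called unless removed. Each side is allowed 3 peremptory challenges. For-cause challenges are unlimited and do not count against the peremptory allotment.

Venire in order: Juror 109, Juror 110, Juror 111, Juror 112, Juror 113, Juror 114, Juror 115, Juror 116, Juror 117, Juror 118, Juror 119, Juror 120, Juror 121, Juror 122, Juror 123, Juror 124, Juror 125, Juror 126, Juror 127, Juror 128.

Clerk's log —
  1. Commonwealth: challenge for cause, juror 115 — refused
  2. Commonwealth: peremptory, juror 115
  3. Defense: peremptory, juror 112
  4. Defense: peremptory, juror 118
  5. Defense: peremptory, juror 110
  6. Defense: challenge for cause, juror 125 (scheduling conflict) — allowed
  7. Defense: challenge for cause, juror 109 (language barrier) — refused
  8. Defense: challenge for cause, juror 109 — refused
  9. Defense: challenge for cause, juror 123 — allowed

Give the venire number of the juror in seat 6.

Removed: #110, #112, #115, #118, #123, #125. (#109 stays — for-cause denied.)
Filling seats in venire order through position 6: #109, #111, #113, #114, #116, #117.
So seat 6 is #117.

117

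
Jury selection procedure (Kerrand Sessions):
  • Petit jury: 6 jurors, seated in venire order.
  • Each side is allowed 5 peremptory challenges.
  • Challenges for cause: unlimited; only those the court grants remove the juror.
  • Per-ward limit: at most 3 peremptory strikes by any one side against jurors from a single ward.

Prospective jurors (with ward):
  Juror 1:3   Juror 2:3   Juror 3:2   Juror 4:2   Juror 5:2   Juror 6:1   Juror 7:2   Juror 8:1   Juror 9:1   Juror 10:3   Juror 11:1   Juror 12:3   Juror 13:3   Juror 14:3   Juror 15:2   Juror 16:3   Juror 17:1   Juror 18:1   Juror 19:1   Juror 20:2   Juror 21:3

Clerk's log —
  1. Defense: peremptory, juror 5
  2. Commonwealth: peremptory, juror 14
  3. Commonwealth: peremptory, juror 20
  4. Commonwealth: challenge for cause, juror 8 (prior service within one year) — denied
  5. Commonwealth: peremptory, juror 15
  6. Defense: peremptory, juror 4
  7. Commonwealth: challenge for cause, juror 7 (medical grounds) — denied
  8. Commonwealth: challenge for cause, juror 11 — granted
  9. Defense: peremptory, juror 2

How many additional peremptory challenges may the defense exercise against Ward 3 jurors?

2

Defense peremptories so far: #5, #4, #2 — 3 of 5 used, 2 left overall.
Against Ward 3: #2 — 1 used; per-ward cap 3 leaves 2.
Binding limit: min(2, 2) = 2.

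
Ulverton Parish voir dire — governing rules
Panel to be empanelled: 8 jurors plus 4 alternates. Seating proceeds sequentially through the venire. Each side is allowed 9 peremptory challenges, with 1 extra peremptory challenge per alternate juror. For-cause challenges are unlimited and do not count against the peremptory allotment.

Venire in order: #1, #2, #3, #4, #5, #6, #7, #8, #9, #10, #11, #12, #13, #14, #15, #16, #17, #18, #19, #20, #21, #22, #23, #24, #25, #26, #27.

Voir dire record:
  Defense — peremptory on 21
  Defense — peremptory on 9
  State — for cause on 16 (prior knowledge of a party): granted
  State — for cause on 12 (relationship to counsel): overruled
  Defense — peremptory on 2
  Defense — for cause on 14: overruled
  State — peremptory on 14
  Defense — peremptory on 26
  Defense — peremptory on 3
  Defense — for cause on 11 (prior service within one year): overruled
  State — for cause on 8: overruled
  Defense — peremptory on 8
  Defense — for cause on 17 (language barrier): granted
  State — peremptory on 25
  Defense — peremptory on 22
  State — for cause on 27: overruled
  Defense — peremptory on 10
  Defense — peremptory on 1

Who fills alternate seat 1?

18

Removed: #1, #2, #3, #8, #9, #10, #14, #16, #17, #21, #22, #25, #26. (#11, #12, #27 stay — for-cause denied.)
Filling seats in venire order through position 9: #4, #5, #6, #7, #11, #12, #13, #15, #18.
So alternate 1 is #18.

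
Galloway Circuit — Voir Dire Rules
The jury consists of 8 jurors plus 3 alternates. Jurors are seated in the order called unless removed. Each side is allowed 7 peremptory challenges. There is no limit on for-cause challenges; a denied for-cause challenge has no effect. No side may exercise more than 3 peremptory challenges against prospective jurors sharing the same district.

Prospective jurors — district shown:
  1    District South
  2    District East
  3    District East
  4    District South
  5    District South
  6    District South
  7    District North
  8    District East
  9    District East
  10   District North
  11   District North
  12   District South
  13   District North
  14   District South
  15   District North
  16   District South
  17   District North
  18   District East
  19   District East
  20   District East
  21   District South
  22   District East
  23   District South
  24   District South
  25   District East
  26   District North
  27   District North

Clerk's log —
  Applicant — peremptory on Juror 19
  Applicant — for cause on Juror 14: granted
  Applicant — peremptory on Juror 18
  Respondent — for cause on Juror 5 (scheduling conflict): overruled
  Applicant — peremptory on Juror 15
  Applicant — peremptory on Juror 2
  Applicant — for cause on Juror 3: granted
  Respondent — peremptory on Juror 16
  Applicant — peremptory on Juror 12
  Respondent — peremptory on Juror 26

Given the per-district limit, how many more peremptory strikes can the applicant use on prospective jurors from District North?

2

Applicant peremptories so far: #19, #18, #15, #2, #12 — 5 of 7 used, 2 left overall.
Against District North: #15 — 1 used; per-district cap 3 leaves 2.
Binding limit: min(2, 2) = 2.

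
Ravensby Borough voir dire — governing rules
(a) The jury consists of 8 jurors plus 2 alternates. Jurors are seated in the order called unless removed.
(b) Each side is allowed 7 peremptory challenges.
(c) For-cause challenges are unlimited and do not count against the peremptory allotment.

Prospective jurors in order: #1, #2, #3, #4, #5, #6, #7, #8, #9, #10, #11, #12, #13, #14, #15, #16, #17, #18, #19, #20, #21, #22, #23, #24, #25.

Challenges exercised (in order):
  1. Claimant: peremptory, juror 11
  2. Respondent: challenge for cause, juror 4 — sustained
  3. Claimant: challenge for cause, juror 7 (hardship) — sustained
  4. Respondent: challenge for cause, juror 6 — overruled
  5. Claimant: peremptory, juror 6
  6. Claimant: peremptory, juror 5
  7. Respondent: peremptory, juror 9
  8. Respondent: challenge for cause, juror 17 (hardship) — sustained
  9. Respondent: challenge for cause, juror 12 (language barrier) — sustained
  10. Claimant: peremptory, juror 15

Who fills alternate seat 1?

Removed: #4, #5, #6, #7, #9, #11, #12, #15, #17.
Seating in order: seats 1–8 → #1, #2, #3, #8, #10, #13, #14, #16; alternates → #18, #19.
So alternate 1 is #18.

18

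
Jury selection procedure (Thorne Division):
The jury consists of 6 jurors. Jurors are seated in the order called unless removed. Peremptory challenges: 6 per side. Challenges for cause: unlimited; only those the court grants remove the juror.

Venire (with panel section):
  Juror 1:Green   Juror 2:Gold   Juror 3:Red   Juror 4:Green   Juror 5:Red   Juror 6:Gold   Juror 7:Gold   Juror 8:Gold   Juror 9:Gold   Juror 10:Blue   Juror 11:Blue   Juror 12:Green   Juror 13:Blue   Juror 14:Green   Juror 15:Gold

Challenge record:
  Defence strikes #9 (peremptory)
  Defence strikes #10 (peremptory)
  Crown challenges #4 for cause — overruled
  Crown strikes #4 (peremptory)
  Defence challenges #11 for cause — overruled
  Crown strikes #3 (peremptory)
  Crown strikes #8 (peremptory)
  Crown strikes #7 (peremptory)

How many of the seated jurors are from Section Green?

Removed: #3, #4, #7, #8, #9, #10.
Seated jurors 1–6: #1, #2, #5, #6, #11, #12.
Of those, in Section Green: #1, #12 → 2.

2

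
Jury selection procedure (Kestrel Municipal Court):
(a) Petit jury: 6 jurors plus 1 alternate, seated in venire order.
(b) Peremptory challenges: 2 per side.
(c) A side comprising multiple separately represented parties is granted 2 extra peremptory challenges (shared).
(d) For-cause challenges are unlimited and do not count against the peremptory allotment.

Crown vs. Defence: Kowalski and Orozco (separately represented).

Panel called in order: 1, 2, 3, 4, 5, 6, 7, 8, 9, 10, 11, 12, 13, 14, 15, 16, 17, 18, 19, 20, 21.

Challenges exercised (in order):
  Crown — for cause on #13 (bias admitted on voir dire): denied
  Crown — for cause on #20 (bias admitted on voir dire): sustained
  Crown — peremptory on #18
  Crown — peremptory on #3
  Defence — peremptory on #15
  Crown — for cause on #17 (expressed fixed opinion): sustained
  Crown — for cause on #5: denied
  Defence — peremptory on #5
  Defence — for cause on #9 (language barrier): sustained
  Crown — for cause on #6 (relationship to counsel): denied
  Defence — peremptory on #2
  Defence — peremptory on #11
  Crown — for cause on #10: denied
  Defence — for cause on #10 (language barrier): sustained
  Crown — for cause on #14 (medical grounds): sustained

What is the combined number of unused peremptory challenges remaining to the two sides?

Crown allotment: 2. Defence allotment: 2 base + 2 multi-party = 4.
Crown peremptories used: #18, #3 — 2 (for-cause on #13, #20, #17, #5, #6, #10, #14 don't count).
Defence peremptories used: #15, #5, #2, #11 — 4 (for-cause on #9, #10 don't count).
Remaining: (2 − 2) + (4 − 4) = 0.

0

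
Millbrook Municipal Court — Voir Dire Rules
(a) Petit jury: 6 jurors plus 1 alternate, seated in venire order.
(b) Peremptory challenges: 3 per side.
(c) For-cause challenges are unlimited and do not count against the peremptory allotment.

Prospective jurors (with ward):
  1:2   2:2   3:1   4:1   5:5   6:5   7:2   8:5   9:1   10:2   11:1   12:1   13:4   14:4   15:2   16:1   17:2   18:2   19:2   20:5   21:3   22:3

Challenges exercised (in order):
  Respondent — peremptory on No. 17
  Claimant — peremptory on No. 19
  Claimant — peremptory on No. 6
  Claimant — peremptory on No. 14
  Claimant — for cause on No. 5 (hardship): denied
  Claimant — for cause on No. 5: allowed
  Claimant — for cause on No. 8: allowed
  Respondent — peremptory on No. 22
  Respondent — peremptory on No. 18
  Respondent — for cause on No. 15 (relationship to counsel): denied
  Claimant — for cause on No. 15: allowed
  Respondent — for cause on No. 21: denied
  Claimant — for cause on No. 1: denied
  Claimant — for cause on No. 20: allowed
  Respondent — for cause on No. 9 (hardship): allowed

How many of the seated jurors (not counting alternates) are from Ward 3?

Removed: #5, #6, #8, #9, #14, #15, #17, #18, #19, #20, #22.
Seated jurors 1–6: #1, #2, #3, #4, #7, #10 (alternates #11 not counted).
None of those are in Ward 3 → 0.

0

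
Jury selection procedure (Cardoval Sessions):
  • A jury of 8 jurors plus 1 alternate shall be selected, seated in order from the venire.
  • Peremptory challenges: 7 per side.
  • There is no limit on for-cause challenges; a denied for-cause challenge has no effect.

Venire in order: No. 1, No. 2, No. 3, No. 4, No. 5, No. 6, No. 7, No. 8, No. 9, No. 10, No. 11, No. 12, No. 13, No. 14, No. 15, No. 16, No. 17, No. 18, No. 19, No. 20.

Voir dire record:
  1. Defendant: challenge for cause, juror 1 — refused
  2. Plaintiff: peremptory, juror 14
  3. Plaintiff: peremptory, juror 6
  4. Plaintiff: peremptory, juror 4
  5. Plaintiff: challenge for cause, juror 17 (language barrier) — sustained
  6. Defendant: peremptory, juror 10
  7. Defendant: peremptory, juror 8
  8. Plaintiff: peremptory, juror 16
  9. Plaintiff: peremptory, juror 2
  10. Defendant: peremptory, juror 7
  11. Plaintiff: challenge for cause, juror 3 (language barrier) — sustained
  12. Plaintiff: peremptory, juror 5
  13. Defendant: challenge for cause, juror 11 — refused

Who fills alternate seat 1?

Removed: #2, #3, #4, #5, #6, #7, #8, #10, #14, #16, #17. (#1, #11 stay — for-cause denied.)
Seating in order: seats 1–8 → #1, #9, #11, #12, #13, #15, #18, #19; alternates → #20.
So alternate 1 is #20.

20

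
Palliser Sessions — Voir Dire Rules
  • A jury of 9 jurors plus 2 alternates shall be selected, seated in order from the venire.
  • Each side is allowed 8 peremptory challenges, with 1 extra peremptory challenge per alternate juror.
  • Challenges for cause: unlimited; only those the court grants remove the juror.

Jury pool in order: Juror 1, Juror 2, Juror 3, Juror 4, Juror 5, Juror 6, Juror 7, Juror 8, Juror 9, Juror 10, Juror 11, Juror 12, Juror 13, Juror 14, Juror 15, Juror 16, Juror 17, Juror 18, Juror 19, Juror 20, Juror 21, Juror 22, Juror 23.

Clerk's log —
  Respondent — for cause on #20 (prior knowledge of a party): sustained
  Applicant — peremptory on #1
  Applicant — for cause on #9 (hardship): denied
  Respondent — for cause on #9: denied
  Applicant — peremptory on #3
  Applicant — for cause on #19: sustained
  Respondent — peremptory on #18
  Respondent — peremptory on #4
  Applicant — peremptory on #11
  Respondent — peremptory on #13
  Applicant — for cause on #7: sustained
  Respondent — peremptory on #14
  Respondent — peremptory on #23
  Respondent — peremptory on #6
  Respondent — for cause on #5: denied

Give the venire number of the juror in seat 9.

17

Removed: #1, #3, #4, #6, #7, #11, #13, #14, #18, #19, #20, #23. (#5, #9 stay — for-cause denied.)
Seating in order: seats 1–9 → #2, #5, #8, #9, #10, #12, #15, #16, #17; alternates → #21, #22.
So seat 9 is #17.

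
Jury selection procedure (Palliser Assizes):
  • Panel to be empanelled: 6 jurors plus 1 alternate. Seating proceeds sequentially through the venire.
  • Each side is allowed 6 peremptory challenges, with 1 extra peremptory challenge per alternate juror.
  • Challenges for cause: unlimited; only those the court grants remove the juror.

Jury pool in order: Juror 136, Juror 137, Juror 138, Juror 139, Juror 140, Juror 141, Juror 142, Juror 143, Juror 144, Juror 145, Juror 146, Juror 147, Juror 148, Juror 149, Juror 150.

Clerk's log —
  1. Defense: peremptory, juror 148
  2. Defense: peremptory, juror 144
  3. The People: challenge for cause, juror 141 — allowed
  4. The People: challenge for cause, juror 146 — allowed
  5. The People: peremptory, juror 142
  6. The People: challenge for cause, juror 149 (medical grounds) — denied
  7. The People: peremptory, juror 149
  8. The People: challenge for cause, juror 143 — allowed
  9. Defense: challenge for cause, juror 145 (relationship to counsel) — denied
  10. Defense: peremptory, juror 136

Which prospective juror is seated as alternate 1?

Removed: #136, #141, #142, #143, #144, #146, #148, #149. (#145 stays — for-cause denied.)
Seating in order: seats 1–6 → #137, #138, #139, #140, #145, #147; alternates → #150.
So alternate 1 is #150.

150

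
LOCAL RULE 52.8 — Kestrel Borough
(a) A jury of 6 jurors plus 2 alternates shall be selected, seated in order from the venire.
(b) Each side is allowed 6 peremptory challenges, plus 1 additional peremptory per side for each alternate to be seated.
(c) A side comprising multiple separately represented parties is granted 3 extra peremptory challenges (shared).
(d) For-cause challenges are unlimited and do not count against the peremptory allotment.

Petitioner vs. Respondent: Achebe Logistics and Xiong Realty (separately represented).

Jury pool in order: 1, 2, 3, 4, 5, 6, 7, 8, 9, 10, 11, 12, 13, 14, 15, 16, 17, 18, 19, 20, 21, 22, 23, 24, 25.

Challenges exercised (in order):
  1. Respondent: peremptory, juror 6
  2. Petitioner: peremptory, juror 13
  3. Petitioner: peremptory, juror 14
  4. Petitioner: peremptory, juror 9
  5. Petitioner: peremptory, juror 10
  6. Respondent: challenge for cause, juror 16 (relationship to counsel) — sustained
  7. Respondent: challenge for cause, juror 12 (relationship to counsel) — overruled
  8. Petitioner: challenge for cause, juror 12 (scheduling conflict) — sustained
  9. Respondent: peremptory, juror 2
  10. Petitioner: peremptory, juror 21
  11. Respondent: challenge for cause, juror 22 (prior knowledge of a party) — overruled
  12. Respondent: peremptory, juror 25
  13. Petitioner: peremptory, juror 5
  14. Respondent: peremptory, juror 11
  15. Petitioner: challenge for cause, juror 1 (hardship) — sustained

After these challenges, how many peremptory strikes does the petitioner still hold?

Petitioner allotment: 6 base + 1 × 2 alternates = 8.
Petitioner peremptories used: #13, #14, #9, #10, #21, #5 — 6 (for-cause on #12, #1 don't count).
Remaining: 8 − 6 = 2.

2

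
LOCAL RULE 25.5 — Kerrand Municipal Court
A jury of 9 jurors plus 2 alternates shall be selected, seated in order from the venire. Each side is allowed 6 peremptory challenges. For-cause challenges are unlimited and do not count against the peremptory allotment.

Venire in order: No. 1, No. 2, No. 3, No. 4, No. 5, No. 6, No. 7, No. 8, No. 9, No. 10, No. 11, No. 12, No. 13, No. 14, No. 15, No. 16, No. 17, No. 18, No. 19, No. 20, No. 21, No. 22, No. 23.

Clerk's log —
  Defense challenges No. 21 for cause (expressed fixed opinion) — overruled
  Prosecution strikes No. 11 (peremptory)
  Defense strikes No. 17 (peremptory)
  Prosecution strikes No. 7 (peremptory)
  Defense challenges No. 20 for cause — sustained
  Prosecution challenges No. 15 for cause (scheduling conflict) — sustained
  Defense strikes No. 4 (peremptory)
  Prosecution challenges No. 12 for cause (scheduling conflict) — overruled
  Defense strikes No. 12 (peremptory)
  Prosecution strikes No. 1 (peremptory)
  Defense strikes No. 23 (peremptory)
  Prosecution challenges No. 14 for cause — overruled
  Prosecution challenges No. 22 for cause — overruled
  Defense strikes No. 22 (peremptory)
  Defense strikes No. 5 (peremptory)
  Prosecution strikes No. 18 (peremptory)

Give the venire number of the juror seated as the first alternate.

19

Removed: #1, #4, #5, #7, #11, #12, #15, #17, #18, #20, #22, #23. (#14, #21 stay — for-cause denied.)
Seating in order: seats 1–9 → #2, #3, #6, #8, #9, #10, #13, #14, #16; alternates → #19, #21.
So alternate 1 is #19.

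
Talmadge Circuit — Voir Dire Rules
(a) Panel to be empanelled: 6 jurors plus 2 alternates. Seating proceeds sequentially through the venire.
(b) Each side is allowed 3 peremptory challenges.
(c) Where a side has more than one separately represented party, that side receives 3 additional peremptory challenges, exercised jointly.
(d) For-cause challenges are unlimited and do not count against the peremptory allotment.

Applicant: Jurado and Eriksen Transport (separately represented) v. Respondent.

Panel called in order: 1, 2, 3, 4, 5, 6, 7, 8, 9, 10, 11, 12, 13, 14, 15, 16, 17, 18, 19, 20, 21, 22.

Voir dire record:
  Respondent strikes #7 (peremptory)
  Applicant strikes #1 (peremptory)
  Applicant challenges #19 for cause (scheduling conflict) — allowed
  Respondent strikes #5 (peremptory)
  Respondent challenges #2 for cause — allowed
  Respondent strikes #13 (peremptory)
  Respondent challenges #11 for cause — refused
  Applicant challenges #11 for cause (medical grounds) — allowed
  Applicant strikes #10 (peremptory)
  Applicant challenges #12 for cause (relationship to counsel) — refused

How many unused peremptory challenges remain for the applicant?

Applicant allotment: 3 base + 3 multi-party = 6.
Applicant peremptories used: #1, #10 — 2 (for-cause on #19, #11, #12 don't count).
Remaining: 6 − 2 = 4.

4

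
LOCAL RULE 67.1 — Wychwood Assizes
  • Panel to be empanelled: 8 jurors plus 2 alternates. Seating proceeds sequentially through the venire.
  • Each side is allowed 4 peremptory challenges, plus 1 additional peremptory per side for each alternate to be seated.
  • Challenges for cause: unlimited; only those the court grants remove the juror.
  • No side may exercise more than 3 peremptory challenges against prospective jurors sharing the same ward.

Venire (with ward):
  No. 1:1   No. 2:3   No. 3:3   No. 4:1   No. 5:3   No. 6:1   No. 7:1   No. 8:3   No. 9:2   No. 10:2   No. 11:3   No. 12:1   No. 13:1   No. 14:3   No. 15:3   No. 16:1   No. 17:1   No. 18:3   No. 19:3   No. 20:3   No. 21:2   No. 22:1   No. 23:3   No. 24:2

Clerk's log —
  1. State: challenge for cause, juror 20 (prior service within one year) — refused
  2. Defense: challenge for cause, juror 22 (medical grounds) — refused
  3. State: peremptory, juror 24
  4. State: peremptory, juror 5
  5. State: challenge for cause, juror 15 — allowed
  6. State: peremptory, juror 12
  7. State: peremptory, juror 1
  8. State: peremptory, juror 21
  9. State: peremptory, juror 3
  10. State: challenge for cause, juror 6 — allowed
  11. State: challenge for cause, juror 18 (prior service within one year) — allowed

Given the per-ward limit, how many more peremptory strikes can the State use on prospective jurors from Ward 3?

0

State peremptories so far: #24, #5, #12, #1, #21, #3 — 6 of 6 used, 0 left overall.
Against Ward 3: #5, #3 — 2 used; per-ward cap 3 leaves 1.
Binding limit: min(0, 1) = 0.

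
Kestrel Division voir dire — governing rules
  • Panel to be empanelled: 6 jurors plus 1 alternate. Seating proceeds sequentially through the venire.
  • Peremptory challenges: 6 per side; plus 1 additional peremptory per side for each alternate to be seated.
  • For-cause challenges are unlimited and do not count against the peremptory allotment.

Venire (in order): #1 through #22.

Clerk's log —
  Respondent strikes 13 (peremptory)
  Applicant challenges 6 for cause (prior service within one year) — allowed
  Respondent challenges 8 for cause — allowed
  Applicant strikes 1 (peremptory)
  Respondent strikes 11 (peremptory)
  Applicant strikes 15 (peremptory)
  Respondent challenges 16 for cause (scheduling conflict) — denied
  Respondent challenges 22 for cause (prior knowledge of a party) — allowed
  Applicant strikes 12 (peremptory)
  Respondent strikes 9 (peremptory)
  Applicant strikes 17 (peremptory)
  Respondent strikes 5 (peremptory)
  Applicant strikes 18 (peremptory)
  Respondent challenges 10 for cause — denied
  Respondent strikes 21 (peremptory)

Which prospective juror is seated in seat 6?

14

Removed: #1, #5, #6, #8, #9, #11, #12, #13, #15, #17, #18, #21, #22. (#10, #16 stay — for-cause denied.)
Seating in order: seats 1–6 → #2, #3, #4, #7, #10, #14; alternates → #16.
So seat 6 is #14.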